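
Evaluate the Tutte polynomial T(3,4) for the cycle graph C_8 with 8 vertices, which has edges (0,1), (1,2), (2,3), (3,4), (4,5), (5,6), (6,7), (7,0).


T(C_8; x,y) = x + x^2 + ... + x^(7) + y.
T(3,4) = 3^1 + 3^2 + 3^3 + 3^4 + 3^5 + 3^6 + 3^7 + 4
= 3 + 9 + 27 + 81 + 243 + 729 + 2187 + 4
= 3283.

3283


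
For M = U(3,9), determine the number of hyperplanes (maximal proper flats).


Hyperplanes of U(3,9) are flats of rank 2.
In a uniform matroid, these are exactly the (2)-element subsets.
Count = C(9,2) = 9! / (2! * 7!) = 36.

36


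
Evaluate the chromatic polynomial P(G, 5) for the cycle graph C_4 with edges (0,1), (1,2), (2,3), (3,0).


P(C_4, k) = (k-1)^4 + (-1)^4*(k-1).
P(5) = (4)^4 + 4
= 256 + 4 = 260.

260


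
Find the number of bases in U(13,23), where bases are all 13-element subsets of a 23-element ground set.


Bases of U(13,23) are all 13-element subsets of the 23-element ground set.
Number of bases = C(23,13).
(23 choose 13) = 1144066.

1144066


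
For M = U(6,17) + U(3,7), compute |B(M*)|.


(M1+M2)* = M1* + M2*.
M1* = U(11,17), bases: C(17,11) = 12376.
M2* = U(4,7), bases: C(7,4) = 35.
|B(M*)| = 12376 * 35 = 433160.

433160


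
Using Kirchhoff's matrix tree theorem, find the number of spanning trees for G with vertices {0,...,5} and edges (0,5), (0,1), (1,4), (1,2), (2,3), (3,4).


By Kirchhoff's matrix tree theorem, the number of spanning trees equals
the determinant of any cofactor of the Laplacian matrix L.
G has 6 vertices and 6 edges.
Computing the (5 x 5) cofactor determinant gives 4.

4


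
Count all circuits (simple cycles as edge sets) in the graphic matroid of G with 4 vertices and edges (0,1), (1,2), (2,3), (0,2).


A circuit in a graphic matroid = edge set of a simple cycle.
G has 4 vertices and 4 edges.
Enumerating all minimal edge subsets forming cycles...
Total circuits found: 1.

1


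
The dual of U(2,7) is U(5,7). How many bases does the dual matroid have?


The dual of U(r,n) is U(n-r, n) = U(5,7).
Bases of U(5,7) are all (5)-element subsets.
|B(M*)| = (7 choose 5) = 21.

21


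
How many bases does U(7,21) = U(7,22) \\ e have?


Deleting e from U(7,22) gives U(7,21) since n > r.
Bases of U(7,21) = C(21,7) = 21! / (7! * 14!) = 116280.

116280


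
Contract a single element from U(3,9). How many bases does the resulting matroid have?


Contracting e from U(3,9) gives U(2,8).
Bases of U(2,8) = C(8,2) = (8 * 7) / (1 * 2) = 28.

28


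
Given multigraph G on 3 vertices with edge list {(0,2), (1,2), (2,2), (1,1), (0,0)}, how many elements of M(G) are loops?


In a graphic matroid, a loop is a self-loop edge (u,u) with rank 0.
Examining all 5 edges for self-loops...
Self-loops found: (2,2), (1,1), (0,0)
Number of loops = 3.

3


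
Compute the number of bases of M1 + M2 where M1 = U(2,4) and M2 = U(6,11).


Bases of a direct sum M1 + M2: |B| = |B(M1)| * |B(M2)|.
|B(U(2,4))| = C(4,2) = 6.
|B(U(6,11))| = C(11,6) = 462.
Total bases = 6 * 462 = 2772.

2772


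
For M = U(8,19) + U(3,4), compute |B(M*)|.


(M1+M2)* = M1* + M2*.
M1* = U(11,19), bases: C(19,11) = 75582.
M2* = U(1,4), bases: C(4,1) = 4.
|B(M*)| = 75582 * 4 = 302328.

302328


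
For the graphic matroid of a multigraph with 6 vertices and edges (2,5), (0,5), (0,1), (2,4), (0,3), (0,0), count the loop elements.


In a graphic matroid, a loop is a self-loop edge (u,u) with rank 0.
Examining all 6 edges for self-loops...
Self-loops found: (0,0)
Number of loops = 1.

1


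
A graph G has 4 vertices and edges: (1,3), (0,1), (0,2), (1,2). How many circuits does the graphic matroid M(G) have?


A circuit in a graphic matroid = edge set of a simple cycle.
G has 4 vertices and 4 edges.
Enumerating all minimal edge subsets forming cycles...
Total circuits found: 1.

1


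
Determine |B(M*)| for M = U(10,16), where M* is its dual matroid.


The dual of U(r,n) is U(n-r, n) = U(6,16).
Bases of U(6,16) are all (6)-element subsets.
|B(M*)| = C(16,6) = 16! / (6! * 10!) = 8008.

8008


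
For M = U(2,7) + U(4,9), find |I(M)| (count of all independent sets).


For a direct sum, |I(M1+M2)| = |I(M1)| * |I(M2)|.
|I(U(2,7))| = sum C(7,k) for k=0..2 = 29.
|I(U(4,9))| = sum C(9,k) for k=0..4 = 256.
Total = 29 * 256 = 7424.

7424


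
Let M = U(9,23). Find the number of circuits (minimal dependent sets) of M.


In U(9,23), circuits are the (10)-element subsets.
Any set of 10 elements is dependent, and removing any one element gives
an independent set of size 9, so it is a minimal dependent set.
Number of circuits = (23 choose 10) = 1144066.

1144066


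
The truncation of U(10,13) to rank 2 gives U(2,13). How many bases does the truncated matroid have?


Truncating U(10,13) to rank 2 gives U(2,13).
Bases of U(2,13) are all 2-element subsets of 13 elements.
Number of bases = C(13,2) = 13! / (2! * 11!) = 78.

78


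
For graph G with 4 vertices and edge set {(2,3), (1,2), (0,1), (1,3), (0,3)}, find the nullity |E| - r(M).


Cycle rank (nullity) = |E| - r(M) = |E| - (|V| - c).
|E| = 5, |V| = 4, c = 1.
Nullity = 5 - (4 - 1) = 5 - 3 = 2.

2


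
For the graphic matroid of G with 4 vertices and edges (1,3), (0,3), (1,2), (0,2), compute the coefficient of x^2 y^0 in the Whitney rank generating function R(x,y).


R(x,y) = sum over A in 2^E of x^(r(E)-r(A)) * y^(|A|-r(A)).
G has 4 vertices, 4 edges. r(E) = 3.
Enumerate all 2^4 = 16 subsets.
Count subsets with r(E)-r(A)=2 and |A|-r(A)=0: 4.

4


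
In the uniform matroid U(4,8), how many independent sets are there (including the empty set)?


Independent sets of U(4,8) are all subsets of size <= 4.
Count = C(8,0) + C(8,1) + C(8,2) + C(8,3) + C(8,4)
     = 1 + 8 + 28 + 56 + 70
     = 163.

163


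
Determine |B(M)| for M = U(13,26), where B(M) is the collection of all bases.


Bases of U(13,26) are all 13-element subsets of the 26-element ground set.
Number of bases = C(26,13).
C(26,13) = 26! / (13! * 13!) = 10400600.

10400600


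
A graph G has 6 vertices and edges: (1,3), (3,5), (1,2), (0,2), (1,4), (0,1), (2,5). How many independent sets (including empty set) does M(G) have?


An independent set in a graphic matroid is an acyclic edge subset.
G has 6 vertices and 7 edges.
Enumerate all 2^7 = 128 subsets, checking for acyclicity.
Total independent sets = 104.

104


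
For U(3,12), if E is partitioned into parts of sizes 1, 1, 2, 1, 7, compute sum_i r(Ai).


r(Ai) = min(|Ai|, 3) for each part.
Sum = min(1,3) + min(1,3) + min(2,3) + min(1,3) + min(7,3)
    = 1 + 1 + 2 + 1 + 3
    = 8.

8


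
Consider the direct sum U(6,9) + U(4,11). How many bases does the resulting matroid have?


Bases of a direct sum M1 + M2: |B| = |B(M1)| * |B(M2)|.
|B(U(6,9))| = C(9,6) = 84.
|B(U(4,11))| = C(11,4) = 330.
Total bases = 84 * 330 = 27720.

27720


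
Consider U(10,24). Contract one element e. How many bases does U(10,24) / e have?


Contracting e from U(10,24) gives U(9,23).
Bases of U(9,23) = C(23,9) = 817190.

817190


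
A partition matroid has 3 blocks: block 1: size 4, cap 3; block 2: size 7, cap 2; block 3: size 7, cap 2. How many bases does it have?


A basis picks exactly ci elements from block i.
Number of bases = product of C(|Si|, ci).
= C(4,3) * C(7,2) * C(7,2)
= 4 * 21 * 21
= 1764.

1764


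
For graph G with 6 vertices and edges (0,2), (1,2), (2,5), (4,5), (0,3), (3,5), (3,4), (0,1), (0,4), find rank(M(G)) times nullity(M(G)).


r(M) = |V| - c = 6 - 1 = 5.
nullity = |E| - r(M) = 9 - 5 = 4.
Product = 5 * 4 = 20.

20


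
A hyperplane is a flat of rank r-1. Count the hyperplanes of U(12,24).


Hyperplanes of U(12,24) are flats of rank 11.
In a uniform matroid, these are exactly the (11)-element subsets.
Count = (24 choose 11) = 2496144.

2496144


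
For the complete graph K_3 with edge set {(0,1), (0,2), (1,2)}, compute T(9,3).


T(K_3; x,y) = x^2 + x + y.
T(9,3) = 81 + 9 + 3 = 93.

93


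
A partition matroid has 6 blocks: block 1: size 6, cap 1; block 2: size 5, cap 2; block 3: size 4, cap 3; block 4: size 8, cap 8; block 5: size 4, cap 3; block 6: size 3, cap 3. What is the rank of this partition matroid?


Rank of a partition matroid = sum of min(|Si|, ci) for each block.
= min(6,1) + min(5,2) + min(4,3) + min(8,8) + min(4,3) + min(3,3)
= 1 + 2 + 3 + 8 + 3 + 3
= 20.

20


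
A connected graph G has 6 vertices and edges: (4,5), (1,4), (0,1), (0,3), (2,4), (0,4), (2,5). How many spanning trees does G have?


By Kirchhoff's matrix tree theorem, the number of spanning trees equals
the determinant of any cofactor of the Laplacian matrix L.
G has 6 vertices and 7 edges.
Computing the (5 x 5) cofactor determinant gives 9.

9


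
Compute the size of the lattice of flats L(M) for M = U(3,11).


Flats of U(3,11): every subset of size < 3 is a flat, plus E itself.
Count = C(11,0) + C(11,1) + C(11,2) + 1
     = 1 + 11 + 55 + 1
     = 68.

68


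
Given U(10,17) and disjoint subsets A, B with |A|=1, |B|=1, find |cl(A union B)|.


|A union B| = 1 + 1 = 2 (disjoint).
In U(10,17), cl(S) = S if |S| < 10, else cl(S) = E.
Since 2 < 10, cl(A union B) = A union B.
|cl(A union B)| = 2.

2


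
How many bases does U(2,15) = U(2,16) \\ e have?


Deleting e from U(2,16) gives U(2,15) since n > r.
Bases of U(2,15) = C(15,2) = 15! / (2! * 13!) = 105.

105


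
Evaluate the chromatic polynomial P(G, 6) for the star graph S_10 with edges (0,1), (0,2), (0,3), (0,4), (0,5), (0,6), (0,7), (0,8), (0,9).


P(tree, k) = k * (k-1)^(9) for any tree on 10 vertices.
P(6) = 6 * 5^9 = 6 * 1953125 = 11718750.

11718750


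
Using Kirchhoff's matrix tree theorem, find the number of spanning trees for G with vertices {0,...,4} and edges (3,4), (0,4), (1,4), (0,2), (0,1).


By Kirchhoff's matrix tree theorem, the number of spanning trees equals
the determinant of any cofactor of the Laplacian matrix L.
G has 5 vertices and 5 edges.
Computing the (4 x 4) cofactor determinant gives 3.

3


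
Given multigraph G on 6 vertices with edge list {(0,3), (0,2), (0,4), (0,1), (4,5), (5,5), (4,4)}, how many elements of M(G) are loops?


In a graphic matroid, a loop is a self-loop edge (u,u) with rank 0.
Examining all 7 edges for self-loops...
Self-loops found: (5,5), (4,4)
Number of loops = 2.

2


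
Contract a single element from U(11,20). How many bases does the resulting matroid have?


Contracting e from U(11,20) gives U(10,19).
Bases of U(10,19) = C(19,10) = 92378.

92378


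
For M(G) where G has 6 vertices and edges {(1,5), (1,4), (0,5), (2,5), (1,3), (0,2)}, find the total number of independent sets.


An independent set in a graphic matroid is an acyclic edge subset.
G has 6 vertices and 6 edges.
Enumerate all 2^6 = 64 subsets, checking for acyclicity.
Total independent sets = 56.

56


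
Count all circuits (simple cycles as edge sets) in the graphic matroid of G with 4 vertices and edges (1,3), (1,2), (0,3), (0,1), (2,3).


A circuit in a graphic matroid = edge set of a simple cycle.
G has 4 vertices and 5 edges.
Enumerating all minimal edge subsets forming cycles...
Total circuits found: 3.

3


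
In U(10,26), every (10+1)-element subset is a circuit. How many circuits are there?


In U(10,26), circuits are the (11)-element subsets.
Any set of 11 elements is dependent, and removing any one element gives
an independent set of size 10, so it is a minimal dependent set.
Number of circuits = C(26,11) = 7726160.

7726160


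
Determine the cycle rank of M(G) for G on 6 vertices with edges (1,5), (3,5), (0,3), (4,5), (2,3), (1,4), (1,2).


Cycle rank (nullity) = |E| - r(M) = |E| - (|V| - c).
|E| = 7, |V| = 6, c = 1.
Nullity = 7 - (6 - 1) = 7 - 5 = 2.

2


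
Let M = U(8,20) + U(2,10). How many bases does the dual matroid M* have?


(M1+M2)* = M1* + M2*.
M1* = U(12,20), bases: C(20,12) = 125970.
M2* = U(8,10), bases: C(10,8) = 45.
|B(M*)| = 125970 * 45 = 5668650.

5668650


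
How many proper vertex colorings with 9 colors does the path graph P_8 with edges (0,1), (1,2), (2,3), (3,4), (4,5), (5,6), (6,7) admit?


P(P_8, k) = k * (k-1)^(7).
P(9) = 9 * 8^7 = 9 * 2097152 = 18874368.

18874368


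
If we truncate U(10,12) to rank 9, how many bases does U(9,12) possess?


Truncating U(10,12) to rank 9 gives U(9,12).
Bases of U(9,12) are all 9-element subsets of 12 elements.
Number of bases = C(12,9) = 220.

220


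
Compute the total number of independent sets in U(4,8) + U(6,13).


For a direct sum, |I(M1+M2)| = |I(M1)| * |I(M2)|.
|I(U(4,8))| = sum C(8,k) for k=0..4 = 163.
|I(U(6,13))| = sum C(13,k) for k=0..6 = 4096.
Total = 163 * 4096 = 667648.

667648


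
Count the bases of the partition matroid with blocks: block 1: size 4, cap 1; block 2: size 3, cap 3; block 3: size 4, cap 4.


A basis picks exactly ci elements from block i.
Number of bases = product of C(|Si|, ci).
= C(4,1) * C(3,3) * C(4,4)
= 4 * 1 * 1
= 4.

4


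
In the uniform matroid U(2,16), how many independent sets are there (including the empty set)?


Independent sets of U(2,16) are all subsets of size <= 2.
Count = C(16,0) + C(16,1) + C(16,2)
     = 1 + 16 + 120
     = 137.

137


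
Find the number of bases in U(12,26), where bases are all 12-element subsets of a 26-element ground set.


Bases of U(12,26) are all 12-element subsets of the 26-element ground set.
Number of bases = C(26,12).
C(26,12) = 9657700.

9657700


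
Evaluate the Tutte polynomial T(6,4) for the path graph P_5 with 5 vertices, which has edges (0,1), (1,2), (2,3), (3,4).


A path on 5 vertices is a tree with 4 edges.
T(x,y) = x^(4) for any tree.
T(6,4) = 6^4 = 1296.

1296


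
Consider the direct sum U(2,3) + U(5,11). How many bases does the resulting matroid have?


Bases of a direct sum M1 + M2: |B| = |B(M1)| * |B(M2)|.
|B(U(2,3))| = C(3,2) = 3.
|B(U(5,11))| = C(11,5) = 462.
Total bases = 3 * 462 = 1386.

1386


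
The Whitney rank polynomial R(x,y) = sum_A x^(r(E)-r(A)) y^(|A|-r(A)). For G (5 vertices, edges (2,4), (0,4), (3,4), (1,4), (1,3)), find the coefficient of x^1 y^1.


R(x,y) = sum over A in 2^E of x^(r(E)-r(A)) * y^(|A|-r(A)).
G has 5 vertices, 5 edges. r(E) = 4.
Enumerate all 2^5 = 32 subsets.
Count subsets with r(E)-r(A)=1 and |A|-r(A)=1: 2.

2


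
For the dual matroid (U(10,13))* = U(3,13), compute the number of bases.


The dual of U(r,n) is U(n-r, n) = U(3,13).
Bases of U(3,13) are all (3)-element subsets.
|B(M*)| = C(13,3) = 13! / (3! * 10!) = 286.

286


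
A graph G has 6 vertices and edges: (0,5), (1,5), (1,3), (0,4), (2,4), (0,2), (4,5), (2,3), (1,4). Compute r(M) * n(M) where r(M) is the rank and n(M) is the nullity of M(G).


r(M) = |V| - c = 6 - 1 = 5.
nullity = |E| - r(M) = 9 - 5 = 4.
Product = 5 * 4 = 20.

20


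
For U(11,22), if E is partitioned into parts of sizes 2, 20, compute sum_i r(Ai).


r(Ai) = min(|Ai|, 11) for each part.
Sum = min(2,11) + min(20,11)
    = 2 + 11
    = 13.

13


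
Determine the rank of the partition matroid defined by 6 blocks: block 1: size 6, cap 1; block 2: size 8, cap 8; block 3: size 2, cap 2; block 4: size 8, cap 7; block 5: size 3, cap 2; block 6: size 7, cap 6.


Rank of a partition matroid = sum of min(|Si|, ci) for each block.
= min(6,1) + min(8,8) + min(2,2) + min(8,7) + min(3,2) + min(7,6)
= 1 + 8 + 2 + 7 + 2 + 6
= 26.

26


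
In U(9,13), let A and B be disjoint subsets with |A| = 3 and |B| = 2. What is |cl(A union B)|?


|A union B| = 3 + 2 = 5 (disjoint).
In U(9,13), cl(S) = S if |S| < 9, else cl(S) = E.
Since 5 < 9, cl(A union B) = A union B.
|cl(A union B)| = 5.

5


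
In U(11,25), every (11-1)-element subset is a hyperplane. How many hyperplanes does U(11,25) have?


Hyperplanes of U(11,25) are flats of rank 10.
In a uniform matroid, these are exactly the (10)-element subsets.
Count = (25 choose 10) = 3268760.

3268760


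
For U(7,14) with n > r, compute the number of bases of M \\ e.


Deleting e from U(7,14) gives U(7,13) since n > r.
Bases of U(7,13) = C(13,7) = 13! / (7! * 6!) = 1716.

1716


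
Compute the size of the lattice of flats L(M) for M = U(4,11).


Flats of U(4,11): every subset of size < 4 is a flat, plus E itself.
Count = (11 choose 0) + (11 choose 1) + (11 choose 2) + (11 choose 3) + 1
     = 1 + 11 + 55 + 165 + 1
     = 233.

233


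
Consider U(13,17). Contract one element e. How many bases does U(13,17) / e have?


Contracting e from U(13,17) gives U(12,16).
Bases of U(12,16) = C(16,12) = 1820.

1820


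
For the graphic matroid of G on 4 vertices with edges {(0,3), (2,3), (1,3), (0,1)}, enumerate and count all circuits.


A circuit in a graphic matroid = edge set of a simple cycle.
G has 4 vertices and 4 edges.
Enumerating all minimal edge subsets forming cycles...
Total circuits found: 1.

1


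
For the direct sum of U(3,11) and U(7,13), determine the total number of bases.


Bases of a direct sum M1 + M2: |B| = |B(M1)| * |B(M2)|.
|B(U(3,11))| = C(11,3) = 165.
|B(U(7,13))| = C(13,7) = 1716.
Total bases = 165 * 1716 = 283140.

283140


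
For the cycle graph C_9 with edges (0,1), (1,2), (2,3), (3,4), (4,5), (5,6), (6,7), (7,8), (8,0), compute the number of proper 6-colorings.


P(C_9, k) = (k-1)^9 + (-1)^9*(k-1).
P(6) = (5)^9 - 5
= 1953125 - 5 = 1953120.

1953120


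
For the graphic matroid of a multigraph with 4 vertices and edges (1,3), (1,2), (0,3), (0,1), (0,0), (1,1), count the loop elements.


In a graphic matroid, a loop is a self-loop edge (u,u) with rank 0.
Examining all 6 edges for self-loops...
Self-loops found: (0,0), (1,1)
Number of loops = 2.

2


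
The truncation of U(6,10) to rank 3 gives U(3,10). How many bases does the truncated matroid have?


Truncating U(6,10) to rank 3 gives U(3,10).
Bases of U(3,10) are all 3-element subsets of 10 elements.
Number of bases = C(10,3) = 10! / (3! * 7!) = 120.

120


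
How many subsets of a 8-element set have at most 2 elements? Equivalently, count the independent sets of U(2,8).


Independent sets of U(2,8) are all subsets of size <= 2.
Count = (8 choose 0) + (8 choose 1) + (8 choose 2)
     = 1 + 8 + 28
     = 37.

37


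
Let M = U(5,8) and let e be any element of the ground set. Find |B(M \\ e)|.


Deleting e from U(5,8) gives U(5,7) since n > r.
Bases of U(5,7) = C(7,5) = 21.

21


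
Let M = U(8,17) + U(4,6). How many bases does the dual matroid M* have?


(M1+M2)* = M1* + M2*.
M1* = U(9,17), bases: C(17,9) = 24310.
M2* = U(2,6), bases: C(6,2) = 15.
|B(M*)| = 24310 * 15 = 364650.

364650


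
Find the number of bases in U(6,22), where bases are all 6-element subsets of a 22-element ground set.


Bases of U(6,22) are all 6-element subsets of the 22-element ground set.
Number of bases = C(22,6).
(22 choose 6) = 74613.

74613


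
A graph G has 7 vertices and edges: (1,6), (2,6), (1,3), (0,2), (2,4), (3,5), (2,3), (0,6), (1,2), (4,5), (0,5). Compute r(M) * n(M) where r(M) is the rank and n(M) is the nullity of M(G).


r(M) = |V| - c = 7 - 1 = 6.
nullity = |E| - r(M) = 11 - 6 = 5.
Product = 6 * 5 = 30.

30


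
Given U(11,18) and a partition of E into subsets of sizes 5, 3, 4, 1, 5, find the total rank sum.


r(Ai) = min(|Ai|, 11) for each part.
Sum = min(5,11) + min(3,11) + min(4,11) + min(1,11) + min(5,11)
    = 5 + 3 + 4 + 1 + 5
    = 18.

18


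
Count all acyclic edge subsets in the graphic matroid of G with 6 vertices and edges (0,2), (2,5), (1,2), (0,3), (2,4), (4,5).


An independent set in a graphic matroid is an acyclic edge subset.
G has 6 vertices and 6 edges.
Enumerate all 2^6 = 64 subsets, checking for acyclicity.
Total independent sets = 56.

56


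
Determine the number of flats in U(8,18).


Flats of U(8,18): every subset of size < 8 is a flat, plus E itself.
Count = (18 choose 0) + (18 choose 1) + (18 choose 2) + (18 choose 3) + (18 choose 4) + (18 choose 5) + (18 choose 6) + (18 choose 7) + 1
     = 1 + 18 + 153 + 816 + 3060 + 8568 + 18564 + 31824 + 1
     = 63005.

63005


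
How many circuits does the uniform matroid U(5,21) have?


In U(5,21), circuits are the (6)-element subsets.
Any set of 6 elements is dependent, and removing any one element gives
an independent set of size 5, so it is a minimal dependent set.
Number of circuits = C(21,6) = 21! / (6! * 15!) = 54264.

54264


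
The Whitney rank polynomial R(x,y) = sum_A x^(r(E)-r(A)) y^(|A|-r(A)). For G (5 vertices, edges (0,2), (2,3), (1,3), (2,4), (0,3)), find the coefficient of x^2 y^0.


R(x,y) = sum over A in 2^E of x^(r(E)-r(A)) * y^(|A|-r(A)).
G has 5 vertices, 5 edges. r(E) = 4.
Enumerate all 2^5 = 32 subsets.
Count subsets with r(E)-r(A)=2 and |A|-r(A)=0: 10.

10


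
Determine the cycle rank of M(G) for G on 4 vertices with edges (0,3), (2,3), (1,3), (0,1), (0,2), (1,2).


Cycle rank (nullity) = |E| - r(M) = |E| - (|V| - c).
|E| = 6, |V| = 4, c = 1.
Nullity = 6 - (4 - 1) = 6 - 3 = 3.

3


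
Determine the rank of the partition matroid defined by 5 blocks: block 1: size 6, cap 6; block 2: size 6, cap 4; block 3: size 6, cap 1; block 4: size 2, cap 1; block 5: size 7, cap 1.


Rank of a partition matroid = sum of min(|Si|, ci) for each block.
= min(6,6) + min(6,4) + min(6,1) + min(2,1) + min(7,1)
= 6 + 4 + 1 + 1 + 1
= 13.

13


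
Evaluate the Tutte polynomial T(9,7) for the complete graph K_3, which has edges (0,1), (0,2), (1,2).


T(K_3; x,y) = x^2 + x + y.
T(9,7) = 81 + 9 + 7 = 97.

97


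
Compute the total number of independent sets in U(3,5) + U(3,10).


For a direct sum, |I(M1+M2)| = |I(M1)| * |I(M2)|.
|I(U(3,5))| = sum C(5,k) for k=0..3 = 26.
|I(U(3,10))| = sum C(10,k) for k=0..3 = 176.
Total = 26 * 176 = 4576.

4576


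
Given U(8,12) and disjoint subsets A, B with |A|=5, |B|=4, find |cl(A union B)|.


|A union B| = 5 + 4 = 9 (disjoint).
In U(8,12), cl(S) = S if |S| < 8, else cl(S) = E.
Since 9 >= 8, cl(A union B) = E.
|cl(A union B)| = 12.

12


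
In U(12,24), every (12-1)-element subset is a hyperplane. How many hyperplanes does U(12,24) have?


Hyperplanes of U(12,24) are flats of rank 11.
In a uniform matroid, these are exactly the (11)-element subsets.
Count = (24 choose 11) = 2496144.

2496144


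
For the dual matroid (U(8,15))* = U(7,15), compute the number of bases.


The dual of U(r,n) is U(n-r, n) = U(7,15).
Bases of U(7,15) are all (7)-element subsets.
|B(M*)| = C(15,7) = 15! / (7! * 8!) = 6435.

6435


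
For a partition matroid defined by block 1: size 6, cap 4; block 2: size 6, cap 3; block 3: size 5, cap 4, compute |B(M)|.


A basis picks exactly ci elements from block i.
Number of bases = product of C(|Si|, ci).
= C(6,4) * C(6,3) * C(5,4)
= 15 * 20 * 5
= 1500.

1500


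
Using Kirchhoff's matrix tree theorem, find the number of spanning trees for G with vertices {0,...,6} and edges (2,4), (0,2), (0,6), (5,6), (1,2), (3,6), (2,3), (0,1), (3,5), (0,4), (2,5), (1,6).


By Kirchhoff's matrix tree theorem, the number of spanning trees equals
the determinant of any cofactor of the Laplacian matrix L.
G has 7 vertices and 12 edges.
Computing the (6 x 6) cofactor determinant gives 320.

320


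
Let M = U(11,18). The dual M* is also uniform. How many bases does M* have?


The dual of U(r,n) is U(n-r, n) = U(7,18).
Bases of U(7,18) are all (7)-element subsets.
|B(M*)| = C(18,7) = 18! / (7! * 11!) = 31824.

31824


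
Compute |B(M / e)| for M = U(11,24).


Contracting e from U(11,24) gives U(10,23).
Bases of U(10,23) = C(23,10) = 1144066.

1144066


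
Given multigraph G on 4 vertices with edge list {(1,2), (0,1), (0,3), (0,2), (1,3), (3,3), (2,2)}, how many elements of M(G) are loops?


In a graphic matroid, a loop is a self-loop edge (u,u) with rank 0.
Examining all 7 edges for self-loops...
Self-loops found: (3,3), (2,2)
Number of loops = 2.

2


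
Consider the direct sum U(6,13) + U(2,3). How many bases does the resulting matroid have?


Bases of a direct sum M1 + M2: |B| = |B(M1)| * |B(M2)|.
|B(U(6,13))| = C(13,6) = 1716.
|B(U(2,3))| = C(3,2) = 3.
Total bases = 1716 * 3 = 5148.

5148


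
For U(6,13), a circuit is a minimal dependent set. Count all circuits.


In U(6,13), circuits are the (7)-element subsets.
Any set of 7 elements is dependent, and removing any one element gives
an independent set of size 6, so it is a minimal dependent set.
Number of circuits = C(13,7) = 1716.

1716


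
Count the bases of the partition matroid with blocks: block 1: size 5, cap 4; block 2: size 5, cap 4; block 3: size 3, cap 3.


A basis picks exactly ci elements from block i.
Number of bases = product of C(|Si|, ci).
= C(5,4) * C(5,4) * C(3,3)
= 5 * 5 * 1
= 25.

25


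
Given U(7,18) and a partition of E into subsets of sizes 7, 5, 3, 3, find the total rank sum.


r(Ai) = min(|Ai|, 7) for each part.
Sum = min(7,7) + min(5,7) + min(3,7) + min(3,7)
    = 7 + 5 + 3 + 3
    = 18.

18


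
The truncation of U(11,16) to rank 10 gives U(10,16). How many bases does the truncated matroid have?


Truncating U(11,16) to rank 10 gives U(10,16).
Bases of U(10,16) are all 10-element subsets of 16 elements.
Number of bases = C(16,10) = 16! / (10! * 6!) = 8008.

8008


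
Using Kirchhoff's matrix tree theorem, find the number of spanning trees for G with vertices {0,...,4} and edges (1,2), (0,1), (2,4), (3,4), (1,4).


By Kirchhoff's matrix tree theorem, the number of spanning trees equals
the determinant of any cofactor of the Laplacian matrix L.
G has 5 vertices and 5 edges.
Computing the (4 x 4) cofactor determinant gives 3.

3


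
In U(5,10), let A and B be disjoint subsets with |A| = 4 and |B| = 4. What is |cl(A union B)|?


|A union B| = 4 + 4 = 8 (disjoint).
In U(5,10), cl(S) = S if |S| < 5, else cl(S) = E.
Since 8 >= 5, cl(A union B) = E.
|cl(A union B)| = 10.

10


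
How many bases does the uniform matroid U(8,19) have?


Bases of U(8,19) are all 8-element subsets of the 19-element ground set.
Number of bases = C(19,8).
C(19,8) = 75582.

75582


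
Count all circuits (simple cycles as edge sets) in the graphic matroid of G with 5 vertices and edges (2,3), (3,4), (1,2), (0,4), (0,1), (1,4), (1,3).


A circuit in a graphic matroid = edge set of a simple cycle.
G has 5 vertices and 7 edges.
Enumerating all minimal edge subsets forming cycles...
Total circuits found: 6.

6


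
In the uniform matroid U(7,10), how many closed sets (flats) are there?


Flats of U(7,10): every subset of size < 7 is a flat, plus E itself.
Count = (10 choose 0) + (10 choose 1) + (10 choose 2) + (10 choose 3) + (10 choose 4) + (10 choose 5) + (10 choose 6) + 1
     = 1 + 10 + 45 + 120 + 210 + 252 + 210 + 1
     = 849.

849


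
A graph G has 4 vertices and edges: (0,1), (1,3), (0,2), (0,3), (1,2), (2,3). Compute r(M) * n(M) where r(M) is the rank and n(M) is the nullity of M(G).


r(M) = |V| - c = 4 - 1 = 3.
nullity = |E| - r(M) = 6 - 3 = 3.
Product = 3 * 3 = 9.

9


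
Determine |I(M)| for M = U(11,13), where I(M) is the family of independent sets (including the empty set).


Independent sets of U(11,13) are all subsets of size <= 11.
Count = (13 choose 0) + (13 choose 1) + (13 choose 2) + (13 choose 3) + (13 choose 4) + (13 choose 5) + (13 choose 6) + (13 choose 7) + (13 choose 8) + (13 choose 9) + (13 choose 10) + (13 choose 11)
     = 1 + 13 + 78 + 286 + 715 + 1287 + 1716 + 1716 + 1287 + 715 + 286 + 78
     = 8178.

8178


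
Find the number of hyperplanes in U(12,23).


Hyperplanes of U(12,23) are flats of rank 11.
In a uniform matroid, these are exactly the (11)-element subsets.
Count = C(23,11) = 1352078.

1352078


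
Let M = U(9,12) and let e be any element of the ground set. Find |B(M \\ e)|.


Deleting e from U(9,12) gives U(9,11) since n > r.
Bases of U(9,11) = (11 choose 9) = 55.

55


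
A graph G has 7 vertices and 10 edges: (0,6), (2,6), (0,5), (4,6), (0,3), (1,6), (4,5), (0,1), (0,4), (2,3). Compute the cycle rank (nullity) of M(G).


Cycle rank (nullity) = |E| - r(M) = |E| - (|V| - c).
|E| = 10, |V| = 7, c = 1.
Nullity = 10 - (7 - 1) = 10 - 6 = 4.

4


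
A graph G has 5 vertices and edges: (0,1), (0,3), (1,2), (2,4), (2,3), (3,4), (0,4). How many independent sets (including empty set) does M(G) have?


An independent set in a graphic matroid is an acyclic edge subset.
G has 5 vertices and 7 edges.
Enumerate all 2^7 = 128 subsets, checking for acyclicity.
Total independent sets = 86.

86


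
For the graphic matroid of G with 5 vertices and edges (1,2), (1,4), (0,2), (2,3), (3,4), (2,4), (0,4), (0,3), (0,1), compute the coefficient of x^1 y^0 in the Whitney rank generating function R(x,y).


R(x,y) = sum over A in 2^E of x^(r(E)-r(A)) * y^(|A|-r(A)).
G has 5 vertices, 9 edges. r(E) = 4.
Enumerate all 2^9 = 512 subsets.
Count subsets with r(E)-r(A)=1 and |A|-r(A)=0: 77.

77


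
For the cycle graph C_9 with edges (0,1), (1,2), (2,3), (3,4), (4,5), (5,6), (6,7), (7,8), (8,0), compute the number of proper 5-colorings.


P(C_9, k) = (k-1)^9 + (-1)^9*(k-1).
P(5) = (4)^9 - 4
= 262144 - 4 = 262140.

262140


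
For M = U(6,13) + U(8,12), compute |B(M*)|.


(M1+M2)* = M1* + M2*.
M1* = U(7,13), bases: C(13,7) = 1716.
M2* = U(4,12), bases: C(12,4) = 495.
|B(M*)| = 1716 * 495 = 849420.

849420


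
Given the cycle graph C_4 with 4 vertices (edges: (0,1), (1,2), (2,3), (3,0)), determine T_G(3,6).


T(C_4; x,y) = x + x^2 + ... + x^(3) + y.
T(3,6) = 3^1 + 3^2 + 3^3 + 6
= 3 + 9 + 27 + 6
= 45.

45


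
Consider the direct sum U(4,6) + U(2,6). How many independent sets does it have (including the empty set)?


For a direct sum, |I(M1+M2)| = |I(M1)| * |I(M2)|.
|I(U(4,6))| = sum C(6,k) for k=0..4 = 57.
|I(U(2,6))| = sum C(6,k) for k=0..2 = 22.
Total = 57 * 22 = 1254.

1254


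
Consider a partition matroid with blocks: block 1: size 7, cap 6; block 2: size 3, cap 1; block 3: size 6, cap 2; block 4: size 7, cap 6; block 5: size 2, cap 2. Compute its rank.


Rank of a partition matroid = sum of min(|Si|, ci) for each block.
= min(7,6) + min(3,1) + min(6,2) + min(7,6) + min(2,2)
= 6 + 1 + 2 + 6 + 2
= 17.

17


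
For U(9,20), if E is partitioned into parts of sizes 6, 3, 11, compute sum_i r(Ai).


r(Ai) = min(|Ai|, 9) for each part.
Sum = min(6,9) + min(3,9) + min(11,9)
    = 6 + 3 + 9
    = 18.

18


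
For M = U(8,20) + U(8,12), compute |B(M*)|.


(M1+M2)* = M1* + M2*.
M1* = U(12,20), bases: C(20,12) = 125970.
M2* = U(4,12), bases: C(12,4) = 495.
|B(M*)| = 125970 * 495 = 62355150.

62355150


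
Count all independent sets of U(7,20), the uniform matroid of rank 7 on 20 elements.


Independent sets of U(7,20) are all subsets of size <= 7.
Count = (20 choose 0) + (20 choose 1) + (20 choose 2) + (20 choose 3) + (20 choose 4) + (20 choose 5) + (20 choose 6) + (20 choose 7)
     = 1 + 20 + 190 + 1140 + 4845 + 15504 + 38760 + 77520
     = 137980.

137980


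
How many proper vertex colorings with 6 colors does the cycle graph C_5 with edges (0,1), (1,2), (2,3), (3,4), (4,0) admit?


P(C_5, k) = (k-1)^5 + (-1)^5*(k-1).
P(6) = (5)^5 - 5
= 3125 - 5 = 3120.

3120


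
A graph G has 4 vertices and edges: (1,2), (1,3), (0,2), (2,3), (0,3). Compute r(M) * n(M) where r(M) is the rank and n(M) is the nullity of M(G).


r(M) = |V| - c = 4 - 1 = 3.
nullity = |E| - r(M) = 5 - 3 = 2.
Product = 3 * 2 = 6.

6


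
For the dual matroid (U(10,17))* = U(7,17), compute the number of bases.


The dual of U(r,n) is U(n-r, n) = U(7,17).
Bases of U(7,17) are all (7)-element subsets.
|B(M*)| = C(17,7) = 17! / (7! * 10!) = 19448.

19448


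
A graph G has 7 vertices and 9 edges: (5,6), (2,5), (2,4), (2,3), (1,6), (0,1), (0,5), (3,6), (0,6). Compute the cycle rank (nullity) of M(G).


Cycle rank (nullity) = |E| - r(M) = |E| - (|V| - c).
|E| = 9, |V| = 7, c = 1.
Nullity = 9 - (7 - 1) = 9 - 6 = 3.

3


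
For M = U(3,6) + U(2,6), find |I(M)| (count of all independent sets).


For a direct sum, |I(M1+M2)| = |I(M1)| * |I(M2)|.
|I(U(3,6))| = sum C(6,k) for k=0..3 = 42.
|I(U(2,6))| = sum C(6,k) for k=0..2 = 22.
Total = 42 * 22 = 924.

924


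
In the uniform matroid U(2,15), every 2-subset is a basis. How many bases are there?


Bases of U(2,15) are all 2-element subsets of the 15-element ground set.
Number of bases = C(15,2).
C(15,2) = (15 * 14) / (1 * 2) = 105.

105


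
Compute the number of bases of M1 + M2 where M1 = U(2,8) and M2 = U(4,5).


Bases of a direct sum M1 + M2: |B| = |B(M1)| * |B(M2)|.
|B(U(2,8))| = C(8,2) = 28.
|B(U(4,5))| = C(5,4) = 5.
Total bases = 28 * 5 = 140.

140


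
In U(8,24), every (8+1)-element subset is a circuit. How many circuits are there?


In U(8,24), circuits are the (9)-element subsets.
Any set of 9 elements is dependent, and removing any one element gives
an independent set of size 8, so it is a minimal dependent set.
Number of circuits = C(24,9) = 1307504.

1307504


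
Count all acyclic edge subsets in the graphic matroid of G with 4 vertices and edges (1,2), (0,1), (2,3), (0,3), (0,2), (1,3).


An independent set in a graphic matroid is an acyclic edge subset.
G has 4 vertices and 6 edges.
Enumerate all 2^6 = 64 subsets, checking for acyclicity.
Total independent sets = 38.

38


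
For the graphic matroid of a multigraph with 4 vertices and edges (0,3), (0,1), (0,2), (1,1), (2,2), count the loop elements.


In a graphic matroid, a loop is a self-loop edge (u,u) with rank 0.
Examining all 5 edges for self-loops...
Self-loops found: (1,1), (2,2)
Number of loops = 2.

2


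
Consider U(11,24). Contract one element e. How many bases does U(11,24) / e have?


Contracting e from U(11,24) gives U(10,23).
Bases of U(10,23) = C(23,10) = 1144066.

1144066


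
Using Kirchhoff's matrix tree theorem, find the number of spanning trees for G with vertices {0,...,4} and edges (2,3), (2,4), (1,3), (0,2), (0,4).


By Kirchhoff's matrix tree theorem, the number of spanning trees equals
the determinant of any cofactor of the Laplacian matrix L.
G has 5 vertices and 5 edges.
Computing the (4 x 4) cofactor determinant gives 3.

3


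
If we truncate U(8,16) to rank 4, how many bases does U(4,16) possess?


Truncating U(8,16) to rank 4 gives U(4,16).
Bases of U(4,16) are all 4-element subsets of 16 elements.
Number of bases = (16 choose 4) = 1820.

1820


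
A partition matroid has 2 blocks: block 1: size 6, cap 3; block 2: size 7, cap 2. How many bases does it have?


A basis picks exactly ci elements from block i.
Number of bases = product of C(|Si|, ci).
= C(6,3) * C(7,2)
= 20 * 21
= 420.

420


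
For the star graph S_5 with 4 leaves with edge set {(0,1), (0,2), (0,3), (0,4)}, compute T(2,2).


A star on 5 vertices is a tree with 4 edges.
T(x,y) = x^(4) for any tree.
T(2,2) = 2^4 = 16.

16


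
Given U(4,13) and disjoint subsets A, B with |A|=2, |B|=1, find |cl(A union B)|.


|A union B| = 2 + 1 = 3 (disjoint).
In U(4,13), cl(S) = S if |S| < 4, else cl(S) = E.
Since 3 < 4, cl(A union B) = A union B.
|cl(A union B)| = 3.

3


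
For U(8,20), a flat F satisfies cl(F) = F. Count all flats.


Flats of U(8,20): every subset of size < 8 is a flat, plus E itself.
Count = C(20,0) + C(20,1) + C(20,2) + C(20,3) + C(20,4) + C(20,5) + C(20,6) + C(20,7) + 1
     = 1 + 20 + 190 + 1140 + 4845 + 15504 + 38760 + 77520 + 1
     = 137981.

137981


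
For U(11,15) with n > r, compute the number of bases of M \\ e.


Deleting e from U(11,15) gives U(11,14) since n > r.
Bases of U(11,14) = C(14,11) = 14! / (11! * 3!) = 364.

364


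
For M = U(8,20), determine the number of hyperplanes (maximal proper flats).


Hyperplanes of U(8,20) are flats of rank 7.
In a uniform matroid, these are exactly the (7)-element subsets.
Count = (20 choose 7) = 77520.

77520


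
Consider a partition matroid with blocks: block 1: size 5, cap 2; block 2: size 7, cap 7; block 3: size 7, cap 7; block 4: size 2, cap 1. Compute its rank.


Rank of a partition matroid = sum of min(|Si|, ci) for each block.
= min(5,2) + min(7,7) + min(7,7) + min(2,1)
= 2 + 7 + 7 + 1
= 17.

17


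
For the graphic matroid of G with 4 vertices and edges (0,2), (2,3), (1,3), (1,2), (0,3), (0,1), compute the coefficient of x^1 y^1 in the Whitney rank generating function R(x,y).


R(x,y) = sum over A in 2^E of x^(r(E)-r(A)) * y^(|A|-r(A)).
G has 4 vertices, 6 edges. r(E) = 3.
Enumerate all 2^6 = 64 subsets.
Count subsets with r(E)-r(A)=1 and |A|-r(A)=1: 4.

4


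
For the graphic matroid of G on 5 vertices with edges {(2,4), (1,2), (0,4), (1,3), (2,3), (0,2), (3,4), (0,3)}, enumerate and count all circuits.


A circuit in a graphic matroid = edge set of a simple cycle.
G has 5 vertices and 8 edges.
Enumerating all minimal edge subsets forming cycles...
Total circuits found: 12.

12


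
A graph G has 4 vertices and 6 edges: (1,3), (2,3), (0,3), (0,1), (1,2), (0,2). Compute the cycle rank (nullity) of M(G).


Cycle rank (nullity) = |E| - r(M) = |E| - (|V| - c).
|E| = 6, |V| = 4, c = 1.
Nullity = 6 - (4 - 1) = 6 - 3 = 3.

3


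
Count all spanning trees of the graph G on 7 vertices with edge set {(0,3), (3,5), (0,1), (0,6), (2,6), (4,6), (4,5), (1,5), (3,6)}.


By Kirchhoff's matrix tree theorem, the number of spanning trees equals
the determinant of any cofactor of the Laplacian matrix L.
G has 7 vertices and 9 edges.
Computing the (6 x 6) cofactor determinant gives 35.

35


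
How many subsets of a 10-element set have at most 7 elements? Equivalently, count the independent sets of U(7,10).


Independent sets of U(7,10) are all subsets of size <= 7.
Count = C(10,0) + C(10,1) + C(10,2) + C(10,3) + C(10,4) + C(10,5) + C(10,6) + C(10,7)
     = 1 + 10 + 45 + 120 + 210 + 252 + 210 + 120
     = 968.

968


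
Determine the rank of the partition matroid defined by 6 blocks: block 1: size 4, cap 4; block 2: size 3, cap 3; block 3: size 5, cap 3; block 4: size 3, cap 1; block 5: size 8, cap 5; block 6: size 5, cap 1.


Rank of a partition matroid = sum of min(|Si|, ci) for each block.
= min(4,4) + min(3,3) + min(5,3) + min(3,1) + min(8,5) + min(5,1)
= 4 + 3 + 3 + 1 + 5 + 1
= 17.

17


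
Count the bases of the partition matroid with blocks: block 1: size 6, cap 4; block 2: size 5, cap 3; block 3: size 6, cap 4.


A basis picks exactly ci elements from block i.
Number of bases = product of C(|Si|, ci).
= C(6,4) * C(5,3) * C(6,4)
= 15 * 10 * 15
= 2250.

2250


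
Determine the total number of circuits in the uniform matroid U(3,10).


In U(3,10), circuits are the (4)-element subsets.
Any set of 4 elements is dependent, and removing any one element gives
an independent set of size 3, so it is a minimal dependent set.
Number of circuits = C(10,4) = (10 * 9 * 8 * 7) / (1 * 2 * 3 * 4) = 210.

210


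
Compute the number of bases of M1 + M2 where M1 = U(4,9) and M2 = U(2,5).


Bases of a direct sum M1 + M2: |B| = |B(M1)| * |B(M2)|.
|B(U(4,9))| = C(9,4) = 126.
|B(U(2,5))| = C(5,2) = 10.
Total bases = 126 * 10 = 1260.

1260


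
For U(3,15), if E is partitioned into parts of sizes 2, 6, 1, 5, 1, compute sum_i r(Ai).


r(Ai) = min(|Ai|, 3) for each part.
Sum = min(2,3) + min(6,3) + min(1,3) + min(5,3) + min(1,3)
    = 2 + 3 + 1 + 3 + 1
    = 10.

10


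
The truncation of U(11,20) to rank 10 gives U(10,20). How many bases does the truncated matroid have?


Truncating U(11,20) to rank 10 gives U(10,20).
Bases of U(10,20) are all 10-element subsets of 20 elements.
Number of bases = (20 choose 10) = 184756.

184756


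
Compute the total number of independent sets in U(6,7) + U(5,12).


For a direct sum, |I(M1+M2)| = |I(M1)| * |I(M2)|.
|I(U(6,7))| = sum C(7,k) for k=0..6 = 127.
|I(U(5,12))| = sum C(12,k) for k=0..5 = 1586.
Total = 127 * 1586 = 201422.

201422


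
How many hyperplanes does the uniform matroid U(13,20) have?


Hyperplanes of U(13,20) are flats of rank 12.
In a uniform matroid, these are exactly the (12)-element subsets.
Count = (20 choose 12) = 125970.

125970
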